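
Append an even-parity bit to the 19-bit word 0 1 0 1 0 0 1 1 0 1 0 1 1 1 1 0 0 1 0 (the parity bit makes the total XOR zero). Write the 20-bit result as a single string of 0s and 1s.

XOR of the 19 data bits: 0⊕1⊕0⊕1⊕0⊕0⊕1⊕1⊕0⊕1⊕0⊕1⊕1⊕1⊕1⊕0⊕0⊕1⊕0 = 0
Parity bit = 0 (so all 20 bits XOR to 0).

01010011010111100100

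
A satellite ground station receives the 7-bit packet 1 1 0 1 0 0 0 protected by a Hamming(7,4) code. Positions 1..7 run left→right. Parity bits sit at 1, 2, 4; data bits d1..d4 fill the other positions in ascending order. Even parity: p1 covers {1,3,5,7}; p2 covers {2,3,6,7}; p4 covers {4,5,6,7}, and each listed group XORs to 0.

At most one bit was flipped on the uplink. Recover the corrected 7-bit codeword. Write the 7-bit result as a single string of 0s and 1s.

s1 (pos 1,3,5,7): 1⊕0⊕0⊕0 = 1
s2 (pos 2,3,6,7): 1⊕0⊕0⊕0 = 1
s4 (pos 4,5,6,7): 1⊕0⊕0⊕0 = 1
Syndrome s4…s1 = 111 → error at position 7.
Flip position 7: 1101000 → 1101001

1101001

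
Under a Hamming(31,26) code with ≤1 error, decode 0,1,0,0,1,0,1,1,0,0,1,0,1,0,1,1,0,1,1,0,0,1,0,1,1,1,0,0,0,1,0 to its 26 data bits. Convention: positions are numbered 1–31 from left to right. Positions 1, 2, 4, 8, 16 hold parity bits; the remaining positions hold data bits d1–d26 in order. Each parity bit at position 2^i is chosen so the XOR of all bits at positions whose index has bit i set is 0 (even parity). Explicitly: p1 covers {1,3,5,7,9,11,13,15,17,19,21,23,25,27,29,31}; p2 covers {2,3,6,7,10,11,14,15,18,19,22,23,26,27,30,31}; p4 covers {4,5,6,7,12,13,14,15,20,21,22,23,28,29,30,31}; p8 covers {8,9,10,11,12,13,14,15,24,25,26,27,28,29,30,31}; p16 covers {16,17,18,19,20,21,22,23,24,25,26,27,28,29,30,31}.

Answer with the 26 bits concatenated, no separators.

s1 (pos 1,3,5,7,9,11,13,15,17,19,21,23,25,27,29,31): 0⊕0⊕1⊕1⊕0⊕1⊕1⊕1⊕0⊕1⊕0⊕0⊕1⊕0⊕0⊕0 = 1
s2 (pos 2,3,6,7,10,11,14,15,18,19,22,23,26,27,30,31): 1⊕0⊕0⊕1⊕0⊕1⊕0⊕1⊕1⊕1⊕1⊕0⊕1⊕0⊕1⊕0 = 1
s4 (pos 4,5,6,7,12,13,14,15,20,21,22,23,28,29,30,31): 0⊕1⊕0⊕1⊕0⊕1⊕0⊕1⊕0⊕0⊕1⊕0⊕0⊕0⊕1⊕0 = 0
s8 (pos 8,9,10,11,12,13,14,15,24,25,26,27,28,29,30,31): 1⊕0⊕0⊕1⊕0⊕1⊕0⊕1⊕1⊕1⊕1⊕0⊕0⊕0⊕1⊕0 = 0
s16 (pos 16,17,18,19,20,21,22,23,24,25,26,27,28,29,30,31): 1⊕0⊕1⊕1⊕0⊕0⊕1⊕0⊕1⊕1⊕1⊕0⊕0⊕0⊕1⊕0 = 0
Syndrome s16…s1 = 00011 → error at position 3.
Flip position 3: 0100101100101011011001011100010 → 0110101100101011011001011100010
Read data bits from positions 3,5,6,7,9,10,11,12,13,14,15,17,18,19,20,21,22,23,24,25,26,27,28,29,30,31: 11010010101011001011100010

11010010101011001011100010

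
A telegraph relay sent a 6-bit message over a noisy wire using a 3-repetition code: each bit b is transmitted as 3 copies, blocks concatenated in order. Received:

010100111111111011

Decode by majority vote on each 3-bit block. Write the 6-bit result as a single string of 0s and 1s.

Block 1 (010): 1 one → 0
Block 2 (100): 1 one → 0
Block 3 (111): 3 ones → 1
Block 4 (111): 3 ones → 1
Block 5 (111): 3 ones → 1
Block 6 (011): 2 ones → 1

001111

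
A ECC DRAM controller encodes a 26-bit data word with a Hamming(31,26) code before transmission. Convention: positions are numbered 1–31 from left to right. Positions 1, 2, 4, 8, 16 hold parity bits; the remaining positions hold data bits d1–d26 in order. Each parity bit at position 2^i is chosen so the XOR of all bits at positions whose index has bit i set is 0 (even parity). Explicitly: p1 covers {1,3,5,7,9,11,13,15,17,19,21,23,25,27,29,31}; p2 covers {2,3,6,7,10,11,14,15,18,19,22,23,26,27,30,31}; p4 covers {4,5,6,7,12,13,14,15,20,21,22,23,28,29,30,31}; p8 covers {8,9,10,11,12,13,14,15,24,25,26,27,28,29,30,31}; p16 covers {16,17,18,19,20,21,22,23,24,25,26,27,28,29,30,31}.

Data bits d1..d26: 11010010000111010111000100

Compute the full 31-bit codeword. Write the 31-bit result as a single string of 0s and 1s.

0011101000100000111010111000100

Place data at non-parity positions: p1 p2 1 p4 1 0 1 p8 0 0 1 0 0 0 0 p16 1 1 1 0 1 0 1 1 1 0 0 0 1 0 0
p1 (pos 1,3,5,7,9,11,13,15,17,19,21,23,25,27,29,31): XOR of data positions = 1⊕1⊕1⊕0⊕1⊕0⊕0⊕1⊕1⊕1⊕1⊕1⊕0⊕1⊕0 = 0
p2 (pos 2,3,6,7,10,11,14,15,18,19,22,23,26,27,30,31): XOR of data positions = 1⊕0⊕1⊕0⊕1⊕0⊕0⊕1⊕1⊕0⊕1⊕0⊕0⊕0⊕0 = 0
p4 (pos 4,5,6,7,12,13,14,15,20,21,22,23,28,29,30,31): XOR of data positions = 1⊕0⊕1⊕0⊕0⊕0⊕0⊕0⊕1⊕0⊕1⊕0⊕1⊕0⊕0 = 1
p8 (pos 8,9,10,11,12,13,14,15,24,25,26,27,28,29,30,31): XOR of data positions = 0⊕0⊕1⊕0⊕0⊕0⊕0⊕1⊕1⊕0⊕0⊕0⊕1⊕0⊕0 = 0
p16 (pos 16,17,18,19,20,21,22,23,24,25,26,27,28,29,30,31): XOR of data positions = 1⊕1⊕1⊕0⊕1⊕0⊕1⊕1⊕1⊕0⊕0⊕0⊕1⊕0⊕0 = 0
Codeword: 0011101000100000111010111000100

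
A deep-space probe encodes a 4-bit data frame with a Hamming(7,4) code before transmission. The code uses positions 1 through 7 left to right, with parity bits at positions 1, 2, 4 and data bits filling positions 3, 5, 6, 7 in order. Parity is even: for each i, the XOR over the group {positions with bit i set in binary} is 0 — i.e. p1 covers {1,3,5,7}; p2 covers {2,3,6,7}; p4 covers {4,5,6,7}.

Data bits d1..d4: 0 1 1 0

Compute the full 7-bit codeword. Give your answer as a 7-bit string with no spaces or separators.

Place data at non-parity positions: p1 p2 0 p4 1 1 0
p1 (pos 1,3,5,7): XOR of data positions = 0⊕1⊕0 = 1
p2 (pos 2,3,6,7): XOR of data positions = 0⊕1⊕0 = 1
p4 (pos 4,5,6,7): XOR of data positions = 1⊕1⊕0 = 0
Codeword: 1100110

1100110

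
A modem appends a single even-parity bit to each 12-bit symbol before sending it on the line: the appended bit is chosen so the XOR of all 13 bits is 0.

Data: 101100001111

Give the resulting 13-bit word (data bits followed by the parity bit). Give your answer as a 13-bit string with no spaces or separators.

XOR of the 12 data bits: 1⊕0⊕1⊕1⊕0⊕0⊕0⊕0⊕1⊕1⊕1⊕1 = 1
Parity bit = 1 (so all 13 bits XOR to 0).

1011000011111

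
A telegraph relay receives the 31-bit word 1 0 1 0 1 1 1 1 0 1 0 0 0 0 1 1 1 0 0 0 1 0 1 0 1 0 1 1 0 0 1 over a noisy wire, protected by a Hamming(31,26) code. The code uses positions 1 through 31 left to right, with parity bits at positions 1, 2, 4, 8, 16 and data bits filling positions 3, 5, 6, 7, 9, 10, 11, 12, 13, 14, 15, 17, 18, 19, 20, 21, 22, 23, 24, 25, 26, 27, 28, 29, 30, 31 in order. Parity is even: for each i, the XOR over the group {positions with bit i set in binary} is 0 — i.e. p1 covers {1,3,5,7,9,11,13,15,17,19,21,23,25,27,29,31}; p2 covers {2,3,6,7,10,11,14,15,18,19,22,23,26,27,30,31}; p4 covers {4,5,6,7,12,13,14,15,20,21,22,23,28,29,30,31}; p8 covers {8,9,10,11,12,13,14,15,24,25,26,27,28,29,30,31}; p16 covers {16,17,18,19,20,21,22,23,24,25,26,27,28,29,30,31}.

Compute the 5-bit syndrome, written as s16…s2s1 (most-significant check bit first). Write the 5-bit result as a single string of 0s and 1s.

s1 (pos 1,3,5,7,9,11,13,15,17,19,21,23,25,27,29,31): 1⊕1⊕1⊕1⊕0⊕0⊕0⊕1⊕1⊕0⊕1⊕1⊕1⊕1⊕0⊕1 = 1
s2 (pos 2,3,6,7,10,11,14,15,18,19,22,23,26,27,30,31): 0⊕1⊕1⊕1⊕1⊕0⊕0⊕1⊕0⊕0⊕0⊕1⊕0⊕1⊕0⊕1 = 0
s4 (pos 4,5,6,7,12,13,14,15,20,21,22,23,28,29,30,31): 0⊕1⊕1⊕1⊕0⊕0⊕0⊕1⊕0⊕1⊕0⊕1⊕1⊕0⊕0⊕1 = 0
s8 (pos 8,9,10,11,12,13,14,15,24,25,26,27,28,29,30,31): 1⊕0⊕1⊕0⊕0⊕0⊕0⊕1⊕0⊕1⊕0⊕1⊕1⊕0⊕0⊕1 = 1
s16 (pos 16,17,18,19,20,21,22,23,24,25,26,27,28,29,30,31): 1⊕1⊕0⊕0⊕0⊕1⊕0⊕1⊕0⊕1⊕0⊕1⊕1⊕0⊕0⊕1 = 0
Syndrome s16…s1 = 01001 → error at position 9.

01001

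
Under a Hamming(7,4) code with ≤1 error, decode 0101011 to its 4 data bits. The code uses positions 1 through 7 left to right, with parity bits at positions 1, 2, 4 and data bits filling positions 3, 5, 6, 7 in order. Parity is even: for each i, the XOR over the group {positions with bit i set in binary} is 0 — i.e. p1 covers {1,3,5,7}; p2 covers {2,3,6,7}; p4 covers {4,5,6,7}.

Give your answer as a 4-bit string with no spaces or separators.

0010

s1 (pos 1,3,5,7): 0⊕0⊕0⊕1 = 1
s2 (pos 2,3,6,7): 1⊕0⊕1⊕1 = 1
s4 (pos 4,5,6,7): 1⊕0⊕1⊕1 = 1
Syndrome s4…s1 = 111 → error at position 7.
Flip position 7: 0101011 → 0101010
Read data bits from positions 3,5,6,7: 0010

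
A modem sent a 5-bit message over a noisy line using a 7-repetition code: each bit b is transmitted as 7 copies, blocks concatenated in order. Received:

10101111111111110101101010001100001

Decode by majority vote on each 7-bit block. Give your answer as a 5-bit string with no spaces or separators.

Block 1 (1010111): 5 ones → 1
Block 2 (1111111): 7 ones → 1
Block 3 (1101011): 5 ones → 1
Block 4 (0101000): 2 ones → 0
Block 5 (1100001): 3 ones → 0

11100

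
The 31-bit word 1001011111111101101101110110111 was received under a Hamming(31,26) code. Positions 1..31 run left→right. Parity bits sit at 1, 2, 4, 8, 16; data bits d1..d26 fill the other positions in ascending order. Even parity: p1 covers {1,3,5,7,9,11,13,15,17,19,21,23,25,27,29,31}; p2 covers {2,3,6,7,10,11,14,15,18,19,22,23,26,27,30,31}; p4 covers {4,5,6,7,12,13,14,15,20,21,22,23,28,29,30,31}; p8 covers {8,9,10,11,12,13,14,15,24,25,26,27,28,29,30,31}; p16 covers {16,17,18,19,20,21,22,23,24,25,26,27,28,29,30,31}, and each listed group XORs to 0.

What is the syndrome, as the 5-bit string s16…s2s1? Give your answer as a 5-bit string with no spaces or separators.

01001

s1 (pos 1,3,5,7,9,11,13,15,17,19,21,23,25,27,29,31): 1⊕0⊕0⊕1⊕1⊕1⊕1⊕0⊕1⊕1⊕0⊕1⊕0⊕1⊕1⊕1 = 1
s2 (pos 2,3,6,7,10,11,14,15,18,19,22,23,26,27,30,31): 0⊕0⊕1⊕1⊕1⊕1⊕1⊕0⊕0⊕1⊕1⊕1⊕1⊕1⊕1⊕1 = 0
s4 (pos 4,5,6,7,12,13,14,15,20,21,22,23,28,29,30,31): 1⊕0⊕1⊕1⊕1⊕1⊕1⊕0⊕1⊕0⊕1⊕1⊕0⊕1⊕1⊕1 = 0
s8 (pos 8,9,10,11,12,13,14,15,24,25,26,27,28,29,30,31): 1⊕1⊕1⊕1⊕1⊕1⊕1⊕0⊕1⊕0⊕1⊕1⊕0⊕1⊕1⊕1 = 1
s16 (pos 16,17,18,19,20,21,22,23,24,25,26,27,28,29,30,31): 1⊕1⊕0⊕1⊕1⊕0⊕1⊕1⊕1⊕0⊕1⊕1⊕0⊕1⊕1⊕1 = 0
Syndrome s16…s1 = 01001 → error at position 9.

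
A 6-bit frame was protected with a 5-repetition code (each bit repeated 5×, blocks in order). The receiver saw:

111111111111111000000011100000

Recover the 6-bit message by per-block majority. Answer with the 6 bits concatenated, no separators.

111010

Block 1 (11111): 5 ones → 1
Block 2 (11111): 5 ones → 1
Block 3 (11111): 5 ones → 1
Block 4 (00000): 0 ones → 0
Block 5 (00111): 3 ones → 1
Block 6 (00000): 0 ones → 0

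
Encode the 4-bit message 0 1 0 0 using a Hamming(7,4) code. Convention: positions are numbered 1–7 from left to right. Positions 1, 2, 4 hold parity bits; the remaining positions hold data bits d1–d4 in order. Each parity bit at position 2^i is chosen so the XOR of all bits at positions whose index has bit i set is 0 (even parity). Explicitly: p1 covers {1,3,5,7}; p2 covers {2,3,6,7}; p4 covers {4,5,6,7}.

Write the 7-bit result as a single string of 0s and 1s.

Place data at non-parity positions: p1 p2 0 p4 1 0 0
p1 (pos 1,3,5,7): XOR of data positions = 0⊕1⊕0 = 1
p2 (pos 2,3,6,7): XOR of data positions = 0⊕0⊕0 = 0
p4 (pos 4,5,6,7): XOR of data positions = 1⊕0⊕0 = 1
Codeword: 1001100

1001100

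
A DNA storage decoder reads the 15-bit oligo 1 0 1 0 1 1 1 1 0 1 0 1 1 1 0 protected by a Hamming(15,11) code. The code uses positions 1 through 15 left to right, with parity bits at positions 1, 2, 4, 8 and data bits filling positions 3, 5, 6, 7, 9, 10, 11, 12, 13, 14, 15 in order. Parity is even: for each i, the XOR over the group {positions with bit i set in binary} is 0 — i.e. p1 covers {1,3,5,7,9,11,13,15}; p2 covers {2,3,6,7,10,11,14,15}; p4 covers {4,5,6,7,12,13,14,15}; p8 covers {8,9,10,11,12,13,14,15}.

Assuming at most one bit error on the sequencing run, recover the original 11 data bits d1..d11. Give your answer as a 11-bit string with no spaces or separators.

11110111110

s1 (pos 1,3,5,7,9,11,13,15): 1⊕1⊕1⊕1⊕0⊕0⊕1⊕0 = 1
s2 (pos 2,3,6,7,10,11,14,15): 0⊕1⊕1⊕1⊕1⊕0⊕1⊕0 = 1
s4 (pos 4,5,6,7,12,13,14,15): 0⊕1⊕1⊕1⊕1⊕1⊕1⊕0 = 0
s8 (pos 8,9,10,11,12,13,14,15): 1⊕0⊕1⊕0⊕1⊕1⊕1⊕0 = 1
Syndrome s8…s1 = 1011 → error at position 11.
Flip position 11: 101011110101110 → 101011110111110
Read data bits from positions 3,5,6,7,9,10,11,12,13,14,15: 11110111110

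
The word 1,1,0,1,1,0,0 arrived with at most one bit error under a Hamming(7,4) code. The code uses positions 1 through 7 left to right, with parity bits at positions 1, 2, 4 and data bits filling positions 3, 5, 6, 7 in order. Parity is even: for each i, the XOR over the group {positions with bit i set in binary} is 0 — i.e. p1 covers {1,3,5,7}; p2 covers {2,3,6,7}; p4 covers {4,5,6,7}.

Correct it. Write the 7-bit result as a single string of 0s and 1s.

1001100

s1 (pos 1,3,5,7): 1⊕0⊕1⊕0 = 0
s2 (pos 2,3,6,7): 1⊕0⊕0⊕0 = 1
s4 (pos 4,5,6,7): 1⊕1⊕0⊕0 = 0
Syndrome s4…s1 = 010 → error at position 2.
Flip position 2: 1101100 → 1001100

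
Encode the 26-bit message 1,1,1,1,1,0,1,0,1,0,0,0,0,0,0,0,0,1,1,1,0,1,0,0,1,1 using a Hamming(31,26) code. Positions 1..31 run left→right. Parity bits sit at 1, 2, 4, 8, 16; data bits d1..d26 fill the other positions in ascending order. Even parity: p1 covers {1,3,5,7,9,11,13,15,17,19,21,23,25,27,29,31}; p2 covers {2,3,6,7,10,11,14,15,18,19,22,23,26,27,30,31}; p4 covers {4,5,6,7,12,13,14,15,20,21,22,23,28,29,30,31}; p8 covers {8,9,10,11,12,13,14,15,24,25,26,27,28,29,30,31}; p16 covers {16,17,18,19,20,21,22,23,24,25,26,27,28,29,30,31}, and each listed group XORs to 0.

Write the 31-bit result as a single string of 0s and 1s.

Place data at non-parity positions: p1 p2 1 p4 1 1 1 p8 1 0 1 0 1 0 0 p16 0 0 0 0 0 0 1 1 1 0 1 0 0 1 1
p1 (pos 1,3,5,7,9,11,13,15,17,19,21,23,25,27,29,31): XOR of data positions = 1⊕1⊕1⊕1⊕1⊕1⊕0⊕0⊕0⊕0⊕1⊕1⊕1⊕0⊕1 = 0
p2 (pos 2,3,6,7,10,11,14,15,18,19,22,23,26,27,30,31): XOR of data positions = 1⊕1⊕1⊕0⊕1⊕0⊕0⊕0⊕0⊕0⊕1⊕0⊕1⊕1⊕1 = 0
p4 (pos 4,5,6,7,12,13,14,15,20,21,22,23,28,29,30,31): XOR of data positions = 1⊕1⊕1⊕0⊕1⊕0⊕0⊕0⊕0⊕0⊕1⊕0⊕0⊕1⊕1 = 1
p8 (pos 8,9,10,11,12,13,14,15,24,25,26,27,28,29,30,31): XOR of data positions = 1⊕0⊕1⊕0⊕1⊕0⊕0⊕1⊕1⊕0⊕1⊕0⊕0⊕1⊕1 = 0
p16 (pos 16,17,18,19,20,21,22,23,24,25,26,27,28,29,30,31): XOR of data positions = 0⊕0⊕0⊕0⊕0⊕0⊕1⊕1⊕1⊕0⊕1⊕0⊕0⊕1⊕1 = 0
Codeword: 0011111010101000000000111010011

0011111010101000000000111010011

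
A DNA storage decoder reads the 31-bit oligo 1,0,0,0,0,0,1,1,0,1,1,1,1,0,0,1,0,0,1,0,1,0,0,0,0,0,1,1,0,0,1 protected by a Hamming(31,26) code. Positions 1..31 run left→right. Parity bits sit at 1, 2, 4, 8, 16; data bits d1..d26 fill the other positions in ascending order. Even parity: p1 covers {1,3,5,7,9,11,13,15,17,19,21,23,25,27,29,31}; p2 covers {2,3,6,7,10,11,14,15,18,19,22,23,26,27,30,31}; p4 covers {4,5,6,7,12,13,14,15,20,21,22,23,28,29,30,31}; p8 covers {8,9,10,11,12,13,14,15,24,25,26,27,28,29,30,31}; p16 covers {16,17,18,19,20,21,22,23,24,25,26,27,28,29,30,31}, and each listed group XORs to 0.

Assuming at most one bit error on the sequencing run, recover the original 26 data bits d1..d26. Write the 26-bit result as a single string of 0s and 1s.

s1 (pos 1,3,5,7,9,11,13,15,17,19,21,23,25,27,29,31): 1⊕0⊕0⊕1⊕0⊕1⊕1⊕0⊕0⊕1⊕1⊕0⊕0⊕1⊕0⊕1 = 0
s2 (pos 2,3,6,7,10,11,14,15,18,19,22,23,26,27,30,31): 0⊕0⊕0⊕1⊕1⊕1⊕0⊕0⊕0⊕1⊕0⊕0⊕0⊕1⊕0⊕1 = 0
s4 (pos 4,5,6,7,12,13,14,15,20,21,22,23,28,29,30,31): 0⊕0⊕0⊕1⊕1⊕1⊕0⊕0⊕0⊕1⊕0⊕0⊕1⊕0⊕0⊕1 = 0
s8 (pos 8,9,10,11,12,13,14,15,24,25,26,27,28,29,30,31): 1⊕0⊕1⊕1⊕1⊕1⊕0⊕0⊕0⊕0⊕0⊕1⊕1⊕0⊕0⊕1 = 0
s16 (pos 16,17,18,19,20,21,22,23,24,25,26,27,28,29,30,31): 1⊕0⊕0⊕1⊕0⊕1⊕0⊕0⊕0⊕0⊕0⊕1⊕1⊕0⊕0⊕1 = 0
Syndrome s16…s1 = 00000 → no error.
Read data bits from positions 3,5,6,7,9,10,11,12,13,14,15,17,18,19,20,21,22,23,24,25,26,27,28,29,30,31: 00010111100001010000011001

00010111100001010000011001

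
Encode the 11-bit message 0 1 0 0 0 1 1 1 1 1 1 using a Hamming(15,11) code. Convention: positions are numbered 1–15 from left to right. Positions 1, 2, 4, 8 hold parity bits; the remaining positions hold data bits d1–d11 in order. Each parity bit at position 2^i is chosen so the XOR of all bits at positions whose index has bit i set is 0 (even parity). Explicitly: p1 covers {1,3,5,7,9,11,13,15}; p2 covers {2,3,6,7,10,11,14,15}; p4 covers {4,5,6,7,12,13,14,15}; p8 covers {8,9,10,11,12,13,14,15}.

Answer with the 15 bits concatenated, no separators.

000110000111111

Place data at non-parity positions: p1 p2 0 p4 1 0 0 p8 0 1 1 1 1 1 1
p1 (pos 1,3,5,7,9,11,13,15): XOR of data positions = 0⊕1⊕0⊕0⊕1⊕1⊕1 = 0
p2 (pos 2,3,6,7,10,11,14,15): XOR of data positions = 0⊕0⊕0⊕1⊕1⊕1⊕1 = 0
p4 (pos 4,5,6,7,12,13,14,15): XOR of data positions = 1⊕0⊕0⊕1⊕1⊕1⊕1 = 1
p8 (pos 8,9,10,11,12,13,14,15): XOR of data positions = 0⊕1⊕1⊕1⊕1⊕1⊕1 = 0
Codeword: 000110000111111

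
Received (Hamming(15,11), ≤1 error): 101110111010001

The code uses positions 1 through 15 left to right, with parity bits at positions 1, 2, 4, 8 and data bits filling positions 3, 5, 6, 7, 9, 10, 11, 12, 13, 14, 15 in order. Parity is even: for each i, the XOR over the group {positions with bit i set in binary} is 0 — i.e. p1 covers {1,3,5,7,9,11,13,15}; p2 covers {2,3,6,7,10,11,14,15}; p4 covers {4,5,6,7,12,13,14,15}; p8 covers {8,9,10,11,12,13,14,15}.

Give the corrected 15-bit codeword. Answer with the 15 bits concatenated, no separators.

s1 (pos 1,3,5,7,9,11,13,15): 1⊕1⊕1⊕1⊕1⊕1⊕0⊕1 = 1
s2 (pos 2,3,6,7,10,11,14,15): 0⊕1⊕0⊕1⊕0⊕1⊕0⊕1 = 0
s4 (pos 4,5,6,7,12,13,14,15): 1⊕1⊕0⊕1⊕0⊕0⊕0⊕1 = 0
s8 (pos 8,9,10,11,12,13,14,15): 1⊕1⊕0⊕1⊕0⊕0⊕0⊕1 = 0
Syndrome s8…s1 = 0001 → error at position 1.
Flip position 1: 101110111010001 → 001110111010001

001110111010001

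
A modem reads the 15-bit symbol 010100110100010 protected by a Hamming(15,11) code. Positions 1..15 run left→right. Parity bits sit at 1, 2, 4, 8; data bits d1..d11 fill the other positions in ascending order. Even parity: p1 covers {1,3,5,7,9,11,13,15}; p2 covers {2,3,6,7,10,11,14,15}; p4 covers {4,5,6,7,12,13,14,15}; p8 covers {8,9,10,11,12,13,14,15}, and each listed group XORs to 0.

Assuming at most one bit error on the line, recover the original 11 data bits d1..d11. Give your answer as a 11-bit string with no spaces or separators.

00010100110

s1 (pos 1,3,5,7,9,11,13,15): 0⊕0⊕0⊕1⊕0⊕0⊕0⊕0 = 1
s2 (pos 2,3,6,7,10,11,14,15): 1⊕0⊕0⊕1⊕1⊕0⊕1⊕0 = 0
s4 (pos 4,5,6,7,12,13,14,15): 1⊕0⊕0⊕1⊕0⊕0⊕1⊕0 = 1
s8 (pos 8,9,10,11,12,13,14,15): 1⊕0⊕1⊕0⊕0⊕0⊕1⊕0 = 1
Syndrome s8…s1 = 1101 → error at position 13.
Flip position 13: 010100110100010 → 010100110100110
Read data bits from positions 3,5,6,7,9,10,11,12,13,14,15: 00010100110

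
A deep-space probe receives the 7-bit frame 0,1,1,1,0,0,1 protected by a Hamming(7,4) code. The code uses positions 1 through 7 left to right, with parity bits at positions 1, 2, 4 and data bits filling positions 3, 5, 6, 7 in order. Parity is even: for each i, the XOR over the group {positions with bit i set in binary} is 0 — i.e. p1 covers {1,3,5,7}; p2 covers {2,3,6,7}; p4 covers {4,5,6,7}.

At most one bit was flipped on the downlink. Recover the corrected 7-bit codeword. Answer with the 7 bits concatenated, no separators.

0011001

s1 (pos 1,3,5,7): 0⊕1⊕0⊕1 = 0
s2 (pos 2,3,6,7): 1⊕1⊕0⊕1 = 1
s4 (pos 4,5,6,7): 1⊕0⊕0⊕1 = 0
Syndrome s4…s1 = 010 → error at position 2.
Flip position 2: 0111001 → 0011001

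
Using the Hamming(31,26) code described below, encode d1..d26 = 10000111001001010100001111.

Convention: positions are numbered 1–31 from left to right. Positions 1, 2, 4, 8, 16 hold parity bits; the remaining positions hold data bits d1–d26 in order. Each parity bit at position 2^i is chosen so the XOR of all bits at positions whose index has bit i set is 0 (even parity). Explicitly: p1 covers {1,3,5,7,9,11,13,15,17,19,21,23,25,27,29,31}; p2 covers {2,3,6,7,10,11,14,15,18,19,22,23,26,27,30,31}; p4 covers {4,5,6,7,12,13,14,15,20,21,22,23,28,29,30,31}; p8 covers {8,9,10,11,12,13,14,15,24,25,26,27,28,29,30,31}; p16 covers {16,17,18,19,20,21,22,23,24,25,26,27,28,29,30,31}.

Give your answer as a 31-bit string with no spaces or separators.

Place data at non-parity positions: p1 p2 1 p4 0 0 0 p8 0 1 1 1 0 0 1 p16 0 0 1 0 1 0 1 0 0 0 0 1 1 1 1
p1 (pos 1,3,5,7,9,11,13,15,17,19,21,23,25,27,29,31): XOR of data positions = 1⊕0⊕0⊕0⊕1⊕0⊕1⊕0⊕1⊕1⊕1⊕0⊕0⊕1⊕1 = 0
p2 (pos 2,3,6,7,10,11,14,15,18,19,22,23,26,27,30,31): XOR of data positions = 1⊕0⊕0⊕1⊕1⊕0⊕1⊕0⊕1⊕0⊕1⊕0⊕0⊕1⊕1 = 0
p4 (pos 4,5,6,7,12,13,14,15,20,21,22,23,28,29,30,31): XOR of data positions = 0⊕0⊕0⊕1⊕0⊕0⊕1⊕0⊕1⊕0⊕1⊕1⊕1⊕1⊕1 = 0
p8 (pos 8,9,10,11,12,13,14,15,24,25,26,27,28,29,30,31): XOR of data positions = 0⊕1⊕1⊕1⊕0⊕0⊕1⊕0⊕0⊕0⊕0⊕1⊕1⊕1⊕1 = 0
p16 (pos 16,17,18,19,20,21,22,23,24,25,26,27,28,29,30,31): XOR of data positions = 0⊕0⊕1⊕0⊕1⊕0⊕1⊕0⊕0⊕0⊕0⊕1⊕1⊕1⊕1 = 1
Codeword: 0010000001110011001010100001111

0010000001110011001010100001111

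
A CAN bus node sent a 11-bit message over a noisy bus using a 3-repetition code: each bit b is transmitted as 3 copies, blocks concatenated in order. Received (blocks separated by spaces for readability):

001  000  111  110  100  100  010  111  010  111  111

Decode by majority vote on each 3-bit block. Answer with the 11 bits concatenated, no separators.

00110001011

Block 1 (001): 1 one → 0
Block 2 (000): 0 ones → 0
Block 3 (111): 3 ones → 1
Block 4 (110): 2 ones → 1
Block 5 (100): 1 one → 0
Block 6 (100): 1 one → 0
Block 7 (010): 1 one → 0
Block 8 (111): 3 ones → 1
Block 9 (010): 1 one → 0
Block 10 (111): 3 ones → 1
Block 11 (111): 3 ones → 1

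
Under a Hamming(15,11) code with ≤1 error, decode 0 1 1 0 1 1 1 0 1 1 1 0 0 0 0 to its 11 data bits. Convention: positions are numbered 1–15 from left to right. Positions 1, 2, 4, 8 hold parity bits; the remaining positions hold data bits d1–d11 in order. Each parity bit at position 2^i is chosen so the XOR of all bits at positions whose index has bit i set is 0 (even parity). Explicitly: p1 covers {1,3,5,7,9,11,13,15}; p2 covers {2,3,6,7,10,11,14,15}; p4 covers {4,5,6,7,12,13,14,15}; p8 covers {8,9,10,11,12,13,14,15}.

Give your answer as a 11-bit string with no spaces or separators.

11111110100

s1 (pos 1,3,5,7,9,11,13,15): 0⊕1⊕1⊕1⊕1⊕1⊕0⊕0 = 1
s2 (pos 2,3,6,7,10,11,14,15): 1⊕1⊕1⊕1⊕1⊕1⊕0⊕0 = 0
s4 (pos 4,5,6,7,12,13,14,15): 0⊕1⊕1⊕1⊕0⊕0⊕0⊕0 = 1
s8 (pos 8,9,10,11,12,13,14,15): 0⊕1⊕1⊕1⊕0⊕0⊕0⊕0 = 1
Syndrome s8…s1 = 1101 → error at position 13.
Flip position 13: 011011101110000 → 011011101110100
Read data bits from positions 3,5,6,7,9,10,11,12,13,14,15: 11111110100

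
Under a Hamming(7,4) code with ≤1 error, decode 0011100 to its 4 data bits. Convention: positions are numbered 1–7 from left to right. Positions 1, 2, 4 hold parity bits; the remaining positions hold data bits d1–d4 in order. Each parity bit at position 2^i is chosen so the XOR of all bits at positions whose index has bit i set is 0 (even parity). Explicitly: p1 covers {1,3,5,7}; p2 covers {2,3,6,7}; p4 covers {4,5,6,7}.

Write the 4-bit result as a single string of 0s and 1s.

1100

s1 (pos 1,3,5,7): 0⊕1⊕1⊕0 = 0
s2 (pos 2,3,6,7): 0⊕1⊕0⊕0 = 1
s4 (pos 4,5,6,7): 1⊕1⊕0⊕0 = 0
Syndrome s4…s1 = 010 → error at position 2.
Flip position 2: 0011100 → 0111100
Read data bits from positions 3,5,6,7: 1100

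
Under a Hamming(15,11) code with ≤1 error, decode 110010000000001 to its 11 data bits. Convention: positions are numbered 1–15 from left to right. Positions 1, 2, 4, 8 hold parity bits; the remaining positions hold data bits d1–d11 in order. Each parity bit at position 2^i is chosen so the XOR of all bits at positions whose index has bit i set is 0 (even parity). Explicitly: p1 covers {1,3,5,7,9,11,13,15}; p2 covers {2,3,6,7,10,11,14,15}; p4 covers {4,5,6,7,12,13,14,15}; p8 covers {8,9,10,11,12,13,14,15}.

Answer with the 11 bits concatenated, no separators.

s1 (pos 1,3,5,7,9,11,13,15): 1⊕0⊕1⊕0⊕0⊕0⊕0⊕1 = 1
s2 (pos 2,3,6,7,10,11,14,15): 1⊕0⊕0⊕0⊕0⊕0⊕0⊕1 = 0
s4 (pos 4,5,6,7,12,13,14,15): 0⊕1⊕0⊕0⊕0⊕0⊕0⊕1 = 0
s8 (pos 8,9,10,11,12,13,14,15): 0⊕0⊕0⊕0⊕0⊕0⊕0⊕1 = 1
Syndrome s8…s1 = 1001 → error at position 9.
Flip position 9: 110010000000001 → 110010001000001
Read data bits from positions 3,5,6,7,9,10,11,12,13,14,15: 01001000001

01001000001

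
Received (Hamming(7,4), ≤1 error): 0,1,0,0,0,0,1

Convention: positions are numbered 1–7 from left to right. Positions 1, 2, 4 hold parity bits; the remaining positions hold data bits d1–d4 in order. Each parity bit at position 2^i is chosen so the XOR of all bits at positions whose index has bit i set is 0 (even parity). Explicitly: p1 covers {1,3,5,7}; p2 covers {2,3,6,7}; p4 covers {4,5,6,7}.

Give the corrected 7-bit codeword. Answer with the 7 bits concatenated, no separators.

s1 (pos 1,3,5,7): 0⊕0⊕0⊕1 = 1
s2 (pos 2,3,6,7): 1⊕0⊕0⊕1 = 0
s4 (pos 4,5,6,7): 0⊕0⊕0⊕1 = 1
Syndrome s4…s1 = 101 → error at position 5.
Flip position 5: 0100001 → 0100101

0100101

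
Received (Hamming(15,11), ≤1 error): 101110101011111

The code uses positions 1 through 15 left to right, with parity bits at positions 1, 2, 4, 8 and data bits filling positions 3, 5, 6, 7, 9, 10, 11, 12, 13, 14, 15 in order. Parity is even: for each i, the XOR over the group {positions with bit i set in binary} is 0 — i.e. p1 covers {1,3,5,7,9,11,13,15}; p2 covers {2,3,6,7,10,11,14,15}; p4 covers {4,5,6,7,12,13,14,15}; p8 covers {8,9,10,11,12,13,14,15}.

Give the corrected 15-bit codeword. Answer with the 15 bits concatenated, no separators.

101111101011111

s1 (pos 1,3,5,7,9,11,13,15): 1⊕1⊕1⊕1⊕1⊕1⊕1⊕1 = 0
s2 (pos 2,3,6,7,10,11,14,15): 0⊕1⊕0⊕1⊕0⊕1⊕1⊕1 = 1
s4 (pos 4,5,6,7,12,13,14,15): 1⊕1⊕0⊕1⊕1⊕1⊕1⊕1 = 1
s8 (pos 8,9,10,11,12,13,14,15): 0⊕1⊕0⊕1⊕1⊕1⊕1⊕1 = 0
Syndrome s8…s1 = 0110 → error at position 6.
Flip position 6: 101110101011111 → 101111101011111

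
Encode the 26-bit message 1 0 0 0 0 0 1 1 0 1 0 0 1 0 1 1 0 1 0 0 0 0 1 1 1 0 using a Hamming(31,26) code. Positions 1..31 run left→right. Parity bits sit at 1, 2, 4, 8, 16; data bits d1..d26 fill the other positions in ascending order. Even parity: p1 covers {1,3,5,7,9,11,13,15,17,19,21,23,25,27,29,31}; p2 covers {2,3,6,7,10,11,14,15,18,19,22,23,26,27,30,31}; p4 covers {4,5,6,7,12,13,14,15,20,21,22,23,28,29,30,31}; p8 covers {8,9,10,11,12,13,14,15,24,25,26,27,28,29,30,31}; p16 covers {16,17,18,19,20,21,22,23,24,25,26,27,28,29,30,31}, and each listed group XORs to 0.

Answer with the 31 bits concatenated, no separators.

1010000000110101010110100001110

Place data at non-parity positions: p1 p2 1 p4 0 0 0 p8 0 0 1 1 0 1 0 p16 0 1 0 1 1 0 1 0 0 0 0 1 1 1 0
p1 (pos 1,3,5,7,9,11,13,15,17,19,21,23,25,27,29,31): XOR of data positions = 1⊕0⊕0⊕0⊕1⊕0⊕0⊕0⊕0⊕1⊕1⊕0⊕0⊕1⊕0 = 1
p2 (pos 2,3,6,7,10,11,14,15,18,19,22,23,26,27,30,31): XOR of data positions = 1⊕0⊕0⊕0⊕1⊕1⊕0⊕1⊕0⊕0⊕1⊕0⊕0⊕1⊕0 = 0
p4 (pos 4,5,6,7,12,13,14,15,20,21,22,23,28,29,30,31): XOR of data positions = 0⊕0⊕0⊕1⊕0⊕1⊕0⊕1⊕1⊕0⊕1⊕1⊕1⊕1⊕0 = 0
p8 (pos 8,9,10,11,12,13,14,15,24,25,26,27,28,29,30,31): XOR of data positions = 0⊕0⊕1⊕1⊕0⊕1⊕0⊕0⊕0⊕0⊕0⊕1⊕1⊕1⊕0 = 0
p16 (pos 16,17,18,19,20,21,22,23,24,25,26,27,28,29,30,31): XOR of data positions = 0⊕1⊕0⊕1⊕1⊕0⊕1⊕0⊕0⊕0⊕0⊕1⊕1⊕1⊕0 = 1
Codeword: 1010000000110101010110100001110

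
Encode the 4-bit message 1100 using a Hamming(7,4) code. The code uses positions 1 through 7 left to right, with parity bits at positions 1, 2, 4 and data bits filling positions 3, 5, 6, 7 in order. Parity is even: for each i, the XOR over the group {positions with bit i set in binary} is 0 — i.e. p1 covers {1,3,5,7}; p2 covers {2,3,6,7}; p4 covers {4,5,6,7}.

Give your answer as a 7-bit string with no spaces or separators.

Place data at non-parity positions: p1 p2 1 p4 1 0 0
p1 (pos 1,3,5,7): XOR of data positions = 1⊕1⊕0 = 0
p2 (pos 2,3,6,7): XOR of data positions = 1⊕0⊕0 = 1
p4 (pos 4,5,6,7): XOR of data positions = 1⊕0⊕0 = 1
Codeword: 0111100

0111100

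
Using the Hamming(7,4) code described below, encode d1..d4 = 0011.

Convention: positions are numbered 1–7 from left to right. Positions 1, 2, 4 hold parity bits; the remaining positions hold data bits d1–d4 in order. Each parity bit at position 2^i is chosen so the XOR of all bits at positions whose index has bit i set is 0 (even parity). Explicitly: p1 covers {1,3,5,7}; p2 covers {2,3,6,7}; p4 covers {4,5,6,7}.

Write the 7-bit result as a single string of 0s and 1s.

Place data at non-parity positions: p1 p2 0 p4 0 1 1
p1 (pos 1,3,5,7): XOR of data positions = 0⊕0⊕1 = 1
p2 (pos 2,3,6,7): XOR of data positions = 0⊕1⊕1 = 0
p4 (pos 4,5,6,7): XOR of data positions = 0⊕1⊕1 = 0
Codeword: 1000011

1000011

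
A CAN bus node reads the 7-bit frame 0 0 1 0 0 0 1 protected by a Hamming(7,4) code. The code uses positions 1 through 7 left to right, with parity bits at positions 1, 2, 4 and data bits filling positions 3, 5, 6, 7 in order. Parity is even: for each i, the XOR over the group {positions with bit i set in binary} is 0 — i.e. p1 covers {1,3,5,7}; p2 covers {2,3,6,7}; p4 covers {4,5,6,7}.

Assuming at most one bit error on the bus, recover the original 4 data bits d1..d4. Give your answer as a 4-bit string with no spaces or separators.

s1 (pos 1,3,5,7): 0⊕1⊕0⊕1 = 0
s2 (pos 2,3,6,7): 0⊕1⊕0⊕1 = 0
s4 (pos 4,5,6,7): 0⊕0⊕0⊕1 = 1
Syndrome s4…s1 = 100 → error at position 4.
Flip position 4: 0010001 → 0011001
Read data bits from positions 3,5,6,7: 1001

1001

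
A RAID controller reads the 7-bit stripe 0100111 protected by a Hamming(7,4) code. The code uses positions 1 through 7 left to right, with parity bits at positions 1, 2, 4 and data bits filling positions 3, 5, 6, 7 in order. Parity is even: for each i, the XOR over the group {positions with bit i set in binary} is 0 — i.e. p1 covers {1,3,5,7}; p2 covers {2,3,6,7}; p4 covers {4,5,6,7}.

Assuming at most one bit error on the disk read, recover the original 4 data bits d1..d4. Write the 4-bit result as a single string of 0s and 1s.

s1 (pos 1,3,5,7): 0⊕0⊕1⊕1 = 0
s2 (pos 2,3,6,7): 1⊕0⊕1⊕1 = 1
s4 (pos 4,5,6,7): 0⊕1⊕1⊕1 = 1
Syndrome s4…s1 = 110 → error at position 6.
Flip position 6: 0100111 → 0100101
Read data bits from positions 3,5,6,7: 0101

0101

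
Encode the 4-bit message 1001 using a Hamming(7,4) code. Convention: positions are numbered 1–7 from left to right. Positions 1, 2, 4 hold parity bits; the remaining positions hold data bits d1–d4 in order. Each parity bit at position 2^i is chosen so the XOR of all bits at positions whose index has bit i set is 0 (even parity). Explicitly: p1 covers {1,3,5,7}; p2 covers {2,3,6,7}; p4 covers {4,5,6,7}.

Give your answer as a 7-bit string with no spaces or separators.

Place data at non-parity positions: p1 p2 1 p4 0 0 1
p1 (pos 1,3,5,7): XOR of data positions = 1⊕0⊕1 = 0
p2 (pos 2,3,6,7): XOR of data positions = 1⊕0⊕1 = 0
p4 (pos 4,5,6,7): XOR of data positions = 0⊕0⊕1 = 1
Codeword: 0011001

0011001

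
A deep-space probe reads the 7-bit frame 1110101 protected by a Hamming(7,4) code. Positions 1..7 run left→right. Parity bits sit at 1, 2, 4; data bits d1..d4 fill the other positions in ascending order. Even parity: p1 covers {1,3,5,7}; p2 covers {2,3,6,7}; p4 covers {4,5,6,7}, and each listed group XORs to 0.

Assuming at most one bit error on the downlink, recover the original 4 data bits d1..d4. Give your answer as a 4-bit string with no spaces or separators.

s1 (pos 1,3,5,7): 1⊕1⊕1⊕1 = 0
s2 (pos 2,3,6,7): 1⊕1⊕0⊕1 = 1
s4 (pos 4,5,6,7): 0⊕1⊕0⊕1 = 0
Syndrome s4…s1 = 010 → error at position 2.
Flip position 2: 1110101 → 1010101
Read data bits from positions 3,5,6,7: 1101

1101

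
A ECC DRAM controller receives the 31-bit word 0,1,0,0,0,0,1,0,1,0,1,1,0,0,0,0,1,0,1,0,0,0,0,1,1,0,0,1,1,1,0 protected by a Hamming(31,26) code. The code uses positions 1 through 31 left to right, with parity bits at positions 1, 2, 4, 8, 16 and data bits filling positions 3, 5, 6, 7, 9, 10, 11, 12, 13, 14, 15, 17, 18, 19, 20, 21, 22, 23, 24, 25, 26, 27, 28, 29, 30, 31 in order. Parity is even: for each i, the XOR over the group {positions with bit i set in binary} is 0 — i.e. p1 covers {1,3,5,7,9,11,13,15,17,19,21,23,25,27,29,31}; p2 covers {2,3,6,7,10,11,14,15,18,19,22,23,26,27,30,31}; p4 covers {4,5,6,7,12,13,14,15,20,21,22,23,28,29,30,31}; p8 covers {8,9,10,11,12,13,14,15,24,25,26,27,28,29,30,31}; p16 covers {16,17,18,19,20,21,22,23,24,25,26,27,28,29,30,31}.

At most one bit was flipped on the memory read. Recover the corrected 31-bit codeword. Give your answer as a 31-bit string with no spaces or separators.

s1 (pos 1,3,5,7,9,11,13,15,17,19,21,23,25,27,29,31): 0⊕0⊕0⊕1⊕1⊕1⊕0⊕0⊕1⊕1⊕0⊕0⊕1⊕0⊕1⊕0 = 1
s2 (pos 2,3,6,7,10,11,14,15,18,19,22,23,26,27,30,31): 1⊕0⊕0⊕1⊕0⊕1⊕0⊕0⊕0⊕1⊕0⊕0⊕0⊕0⊕1⊕0 = 1
s4 (pos 4,5,6,7,12,13,14,15,20,21,22,23,28,29,30,31): 0⊕0⊕0⊕1⊕1⊕0⊕0⊕0⊕0⊕0⊕0⊕0⊕1⊕1⊕1⊕0 = 1
s8 (pos 8,9,10,11,12,13,14,15,24,25,26,27,28,29,30,31): 0⊕1⊕0⊕1⊕1⊕0⊕0⊕0⊕1⊕1⊕0⊕0⊕1⊕1⊕1⊕0 = 0
s16 (pos 16,17,18,19,20,21,22,23,24,25,26,27,28,29,30,31): 0⊕1⊕0⊕1⊕0⊕0⊕0⊕0⊕1⊕1⊕0⊕0⊕1⊕1⊕1⊕0 = 1
Syndrome s16…s1 = 10111 → error at position 23.
Flip position 23: 0100001010110000101000011001110 → 0100001010110000101000111001110

0100001010110000101000111001110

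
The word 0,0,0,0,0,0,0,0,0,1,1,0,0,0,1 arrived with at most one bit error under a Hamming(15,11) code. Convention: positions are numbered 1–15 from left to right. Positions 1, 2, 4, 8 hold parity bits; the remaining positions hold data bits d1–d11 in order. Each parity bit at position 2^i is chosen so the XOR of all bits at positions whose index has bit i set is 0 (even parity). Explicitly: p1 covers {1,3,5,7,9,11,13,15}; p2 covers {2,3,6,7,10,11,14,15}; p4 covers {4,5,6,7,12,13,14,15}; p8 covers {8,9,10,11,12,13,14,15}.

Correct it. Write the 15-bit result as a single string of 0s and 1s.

000000000110011

s1 (pos 1,3,5,7,9,11,13,15): 0⊕0⊕0⊕0⊕0⊕1⊕0⊕1 = 0
s2 (pos 2,3,6,7,10,11,14,15): 0⊕0⊕0⊕0⊕1⊕1⊕0⊕1 = 1
s4 (pos 4,5,6,7,12,13,14,15): 0⊕0⊕0⊕0⊕0⊕0⊕0⊕1 = 1
s8 (pos 8,9,10,11,12,13,14,15): 0⊕0⊕1⊕1⊕0⊕0⊕0⊕1 = 1
Syndrome s8…s1 = 1110 → error at position 14.
Flip position 14: 000000000110001 → 000000000110011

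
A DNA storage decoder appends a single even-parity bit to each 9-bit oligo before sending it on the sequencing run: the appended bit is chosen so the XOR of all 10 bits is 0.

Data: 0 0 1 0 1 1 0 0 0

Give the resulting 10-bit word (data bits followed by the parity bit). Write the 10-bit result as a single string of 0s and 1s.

0010110001

XOR of the 9 data bits: 0⊕0⊕1⊕0⊕1⊕1⊕0⊕0⊕0 = 1
Parity bit = 1 (so all 10 bits XOR to 0).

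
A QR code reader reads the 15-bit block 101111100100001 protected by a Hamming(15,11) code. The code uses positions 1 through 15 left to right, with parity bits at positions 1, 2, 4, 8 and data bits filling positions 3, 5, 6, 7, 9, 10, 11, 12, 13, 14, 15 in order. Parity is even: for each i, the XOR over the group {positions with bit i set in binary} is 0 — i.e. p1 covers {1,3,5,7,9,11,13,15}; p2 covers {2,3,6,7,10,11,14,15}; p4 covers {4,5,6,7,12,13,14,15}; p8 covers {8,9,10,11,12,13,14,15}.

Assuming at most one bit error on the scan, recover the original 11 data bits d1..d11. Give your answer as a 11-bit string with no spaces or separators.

s1 (pos 1,3,5,7,9,11,13,15): 1⊕1⊕1⊕1⊕0⊕0⊕0⊕1 = 1
s2 (pos 2,3,6,7,10,11,14,15): 0⊕1⊕1⊕1⊕1⊕0⊕0⊕1 = 1
s4 (pos 4,5,6,7,12,13,14,15): 1⊕1⊕1⊕1⊕0⊕0⊕0⊕1 = 1
s8 (pos 8,9,10,11,12,13,14,15): 0⊕0⊕1⊕0⊕0⊕0⊕0⊕1 = 0
Syndrome s8…s1 = 0111 → error at position 7.
Flip position 7: 101111100100001 → 101111000100001
Read data bits from positions 3,5,6,7,9,10,11,12,13,14,15: 11100100001

11100100001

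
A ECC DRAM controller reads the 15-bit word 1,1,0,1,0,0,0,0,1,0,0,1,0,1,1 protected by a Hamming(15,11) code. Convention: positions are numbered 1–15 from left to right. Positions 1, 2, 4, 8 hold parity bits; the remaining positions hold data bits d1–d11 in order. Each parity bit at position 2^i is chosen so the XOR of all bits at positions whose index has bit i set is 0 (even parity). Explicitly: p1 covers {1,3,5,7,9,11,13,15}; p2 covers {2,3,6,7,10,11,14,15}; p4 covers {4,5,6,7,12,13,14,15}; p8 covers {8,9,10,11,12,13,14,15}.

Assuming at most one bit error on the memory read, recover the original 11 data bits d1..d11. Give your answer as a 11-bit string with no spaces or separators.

s1 (pos 1,3,5,7,9,11,13,15): 1⊕0⊕0⊕0⊕1⊕0⊕0⊕1 = 1
s2 (pos 2,3,6,7,10,11,14,15): 1⊕0⊕0⊕0⊕0⊕0⊕1⊕1 = 1
s4 (pos 4,5,6,7,12,13,14,15): 1⊕0⊕0⊕0⊕1⊕0⊕1⊕1 = 0
s8 (pos 8,9,10,11,12,13,14,15): 0⊕1⊕0⊕0⊕1⊕0⊕1⊕1 = 0
Syndrome s8…s1 = 0011 → error at position 3.
Flip position 3: 110100001001011 → 111100001001011
Read data bits from positions 3,5,6,7,9,10,11,12,13,14,15: 10001001011

10001001011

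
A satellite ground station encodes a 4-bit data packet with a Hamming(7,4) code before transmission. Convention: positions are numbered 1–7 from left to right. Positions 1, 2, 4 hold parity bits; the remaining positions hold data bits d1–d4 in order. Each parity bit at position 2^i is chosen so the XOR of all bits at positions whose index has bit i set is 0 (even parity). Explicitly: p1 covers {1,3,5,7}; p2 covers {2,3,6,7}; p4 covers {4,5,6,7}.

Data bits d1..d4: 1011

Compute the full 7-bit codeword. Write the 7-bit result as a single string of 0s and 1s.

Place data at non-parity positions: p1 p2 1 p4 0 1 1
p1 (pos 1,3,5,7): XOR of data positions = 1⊕0⊕1 = 0
p2 (pos 2,3,6,7): XOR of data positions = 1⊕1⊕1 = 1
p4 (pos 4,5,6,7): XOR of data positions = 0⊕1⊕1 = 0
Codeword: 0110011

0110011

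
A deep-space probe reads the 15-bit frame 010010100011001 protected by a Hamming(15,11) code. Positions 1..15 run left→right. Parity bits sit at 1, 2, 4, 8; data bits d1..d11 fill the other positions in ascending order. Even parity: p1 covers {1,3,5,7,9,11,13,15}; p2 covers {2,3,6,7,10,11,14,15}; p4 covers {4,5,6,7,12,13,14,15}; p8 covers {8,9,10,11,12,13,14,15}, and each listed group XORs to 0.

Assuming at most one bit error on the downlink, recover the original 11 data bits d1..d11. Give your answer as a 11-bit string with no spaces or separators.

s1 (pos 1,3,5,7,9,11,13,15): 0⊕0⊕1⊕1⊕0⊕1⊕0⊕1 = 0
s2 (pos 2,3,6,7,10,11,14,15): 1⊕0⊕0⊕1⊕0⊕1⊕0⊕1 = 0
s4 (pos 4,5,6,7,12,13,14,15): 0⊕1⊕0⊕1⊕1⊕0⊕0⊕1 = 0
s8 (pos 8,9,10,11,12,13,14,15): 0⊕0⊕0⊕1⊕1⊕0⊕0⊕1 = 1
Syndrome s8…s1 = 1000 → error at position 8.
Flip position 8: 010010100011001 → 010010110011001
Read data bits from positions 3,5,6,7,9,10,11,12,13,14,15: 01010011001

01010011001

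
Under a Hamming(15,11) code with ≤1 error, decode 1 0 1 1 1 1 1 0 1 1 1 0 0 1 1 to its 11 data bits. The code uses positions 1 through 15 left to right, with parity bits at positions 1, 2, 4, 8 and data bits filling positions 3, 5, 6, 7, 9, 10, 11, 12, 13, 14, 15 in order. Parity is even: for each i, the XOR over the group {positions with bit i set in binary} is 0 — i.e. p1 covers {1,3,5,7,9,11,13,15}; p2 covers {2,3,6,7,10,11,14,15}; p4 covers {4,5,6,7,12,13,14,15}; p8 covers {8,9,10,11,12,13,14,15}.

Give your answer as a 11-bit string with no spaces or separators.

s1 (pos 1,3,5,7,9,11,13,15): 1⊕1⊕1⊕1⊕1⊕1⊕0⊕1 = 1
s2 (pos 2,3,6,7,10,11,14,15): 0⊕1⊕1⊕1⊕1⊕1⊕1⊕1 = 1
s4 (pos 4,5,6,7,12,13,14,15): 1⊕1⊕1⊕1⊕0⊕0⊕1⊕1 = 0
s8 (pos 8,9,10,11,12,13,14,15): 0⊕1⊕1⊕1⊕0⊕0⊕1⊕1 = 1
Syndrome s8…s1 = 1011 → error at position 11.
Flip position 11: 101111101110011 → 101111101100011
Read data bits from positions 3,5,6,7,9,10,11,12,13,14,15: 11111100011

11111100011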